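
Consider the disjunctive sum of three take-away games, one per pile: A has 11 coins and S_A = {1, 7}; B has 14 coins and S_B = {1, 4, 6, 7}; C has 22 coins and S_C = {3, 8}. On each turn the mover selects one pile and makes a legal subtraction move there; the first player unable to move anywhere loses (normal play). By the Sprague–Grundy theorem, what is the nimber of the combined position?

0

Pile A, S = {1, 7}:
G(0) = 0
G(1) = mex{0} = 1
G(2) = mex{1} = 0
G(3) = mex{0} = 1
G(4) = mex{1} = 0
G(5) = mex{0} = 1
G(6) = mex{1} = 0
G(7) = mex{0,0} = 1
G(8) = mex{1,1} = 0
G(9) = mex{0,0} = 1
G(10) = mex{1,1} = 0
G(11) = mex{0,0} = 1
G_A(11) = 1.
Pile B, S = {1, 4, 6, 7}:
G(0) = 0
G(1) = mex{0} = 1
G(2) = mex{1} = 0
G(3) = mex{0} = 1
G(4) = mex{1,0} = 2
G(5) = mex{2,1} = 0
G(6) = mex{0,0,0} = 1
G(7) = mex{1,1,1,0} = 2
G(8) = mex{2,2,0,1} = 3
G(9) = mex{3,0,1,0} = 2
G(10) = mex{2,1,2,1} = 0
G(11) = mex{0,2,0,2} = 1
G(12) = mex{1,3,1,0} = 2
G(13) = mex{2,2,2,1} = 0
G(14) = mex{0,0,3,2} = 1
G_B(14) = 1.
Pile C, S = {3, 8}:
G(0) = 0
G(1) = mex{} = 0
G(2) = mex{} = 0
G(3) = mex{0} = 1
G(4) = mex{0} = 1
G(5) = mex{0} = 1
G(6) = mex{1} = 0
G(7) = mex{1} = 0
G(8) = mex{1,0} = 2
G(9) = mex{0,0} = 1
G(10) = mex{0,0} = 1
G(11) = mex{2,1} = 0
G(12) = mex{1,1} = 0
G(13) = mex{1,1} = 0
G(14) = mex{0,0} = 1
G(15) = mex{0,0} = 1
G(16) = mex{0,2} = 1
G(17) = mex{1,1} = 0
G(18) = mex{1,1} = 0
G(19) = mex{1,0} = 2
G(20) = mex{0,0} = 1
G(21) = mex{0,0} = 1
G(22) = mex{2,1} = 0
G_C(22) = 0.
Combined Grundy value = 1 ⊕ 1 ⊕ 0 = 0.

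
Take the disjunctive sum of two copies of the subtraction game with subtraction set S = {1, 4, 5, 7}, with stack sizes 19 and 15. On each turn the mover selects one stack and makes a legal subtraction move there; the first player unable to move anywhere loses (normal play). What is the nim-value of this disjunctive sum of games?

2

All stacks use S = {1, 4, 5, 7}:
G(0) = 0
G(1) = mex{0} = 1
G(2) = mex{1} = 0
G(3) = mex{0} = 1
G(4) = mex{1,0} = 2
G(5) = mex{2,1,0} = 3
G(6) = mex{3,0,1} = 2
G(7) = mex{2,1,0,0} = 3
G(8) = mex{3,2,1,1} = 0
G(9) = mex{0,3,2,0} = 1
G(10) = mex{1,2,3,1} = 0
G(11) = mex{0,3,2,2} = 1
G(12) = mex{1,0,3,3} = 2
G(13) = mex{2,1,0,2} = 3
G(14) = mex{3,0,1,3} = 2
G(15) = mex{2,1,0,0} = 3
G(16) = mex{3,2,1,1} = 0
G(17) = mex{0,3,2,0} = 1
G(18) = mex{1,2,3,1} = 0
G(19) = mex{0,3,2,2} = 1
Stack A: G(19) = 1.
Stack B: G(15) = 3.
Combined Grundy value = 1 ⊕ 3 = 2.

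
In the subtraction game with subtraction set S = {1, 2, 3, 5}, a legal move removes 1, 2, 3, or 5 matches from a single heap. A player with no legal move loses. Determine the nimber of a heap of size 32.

0

n :  0  1  2  3  4  5  6  7  8  9 10 11 12 13 14 15 16 17 18 19 20 21 22 23 24 25 26 27 28 29 30 31 32
G :  0  1  2  3  0  1  2  3  0  1  2  3  0  1  2  3  0  1  2  3  0  1  2  3  0  1  2  3  0  1  2  3  0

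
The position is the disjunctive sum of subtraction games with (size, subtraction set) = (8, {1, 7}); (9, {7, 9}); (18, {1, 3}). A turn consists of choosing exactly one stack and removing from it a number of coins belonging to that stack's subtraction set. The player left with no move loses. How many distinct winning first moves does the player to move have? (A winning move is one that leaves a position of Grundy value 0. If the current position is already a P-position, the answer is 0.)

Stack A, S = {1, 7}:
n : 0 1 2 3 4 5 6 7 8
G : 0 1 0 1 0 1 0 1 0
G_A(8) = 0.
Stack B, S = {7, 9}:
n : 0 1 2 3 4 5 6 7 8 9
G : 0 0 0 0 0 0 0 1 1 1
G_B(9) = 1.
Stack C, S = {1, 3}:
n :  0  1  2  3  4  5  6  7  8  9 10 11 12 13 14 15 16 17 18
G :  0  1  0  1  0  1  0  1  0  1  0  1  0  1  0  1  0  1  0
G_C(18) = 0.
Combined Grundy value = 0 ⊕ 1 ⊕ 0 = 1.
A winning move leaves total XOR = 0, i.e. changes one component's Grundy value g to g ⊕ X where X is the current total.
Stack A: need g' = 0⊕1 = 1. Options: 8−1→G=1, 8−7→G=1. Hits: 2.
Stack B: need g' = 1⊕1 = 0. Options: 9−7→G=0, 9−9→G=0. Hits: 2.
Stack C: need g' = 0⊕1 = 1. Options: 18−1→G=1, 18−3→G=1. Hits: 2.

6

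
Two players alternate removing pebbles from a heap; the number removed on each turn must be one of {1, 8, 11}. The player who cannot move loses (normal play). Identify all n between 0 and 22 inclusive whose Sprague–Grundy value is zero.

G(0) = 0
G(1) = mex{0} = 1
G(2) = mex{1} = 0
G(3) = mex{0} = 1
G(4) = mex{1} = 0
G(5) = mex{0} = 1
G(6) = mex{1} = 0
G(7) = mex{0} = 1
G(8) = mex{1,0} = 2
G(9) = mex{2,1} = 0
G(10) = mex{0,0} = 1
G(11) = mex{1,1,0} = 2
G(12) = mex{2,0,1} = 3
G(13) = mex{3,1,0} = 2
G(14) = mex{2,0,1} = 3
G(15) = mex{3,1,0} = 2
G(16) = mex{2,2,1} = 0
G(17) = mex{0,0,0} = 1
G(18) = mex{1,1,1} = 0
G(19) = mex{0,2,2} = 1
G(20) = mex{1,3,0} = 2
G(21) = mex{2,2,1} = 0
G(22) = mex{0,3,2} = 1
P-positions are exactly the n with G(n) = 0.

0, 2, 4, 6, 9, 16, 18, 21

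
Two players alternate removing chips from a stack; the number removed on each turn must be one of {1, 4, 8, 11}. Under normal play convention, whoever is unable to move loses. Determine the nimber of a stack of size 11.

2

n :  0  1  2  3  4  5  6  7  8  9 10 11
G :  0  1  0  1  2  0  1  0  1  2  3  2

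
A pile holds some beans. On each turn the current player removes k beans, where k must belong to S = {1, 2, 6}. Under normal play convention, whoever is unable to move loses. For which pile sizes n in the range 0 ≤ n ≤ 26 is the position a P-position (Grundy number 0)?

n :  0  1  2  3  4  5  6  7  8  9 10 11 12 13 14 15 16 17 18 19 20 21 22 23 24 25 26
G :  0  1  2  0  1  2  3  0  1  2  0  1  2  3  0  1  2  0  1  2  3  0  1  2  0  1  2
P-positions are exactly the n with G(n) = 0.

0, 3, 7, 10, 14, 17, 21, 24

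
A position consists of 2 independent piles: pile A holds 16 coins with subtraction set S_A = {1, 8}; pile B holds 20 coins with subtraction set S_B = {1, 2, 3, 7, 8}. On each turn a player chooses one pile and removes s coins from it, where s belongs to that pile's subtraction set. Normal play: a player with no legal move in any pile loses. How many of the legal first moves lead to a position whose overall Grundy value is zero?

2

Pile A, S = {1, 8}:
n :  0  1  2  3  4  5  6  7  8  9 10 11 12 13 14 15 16
G :  0  1  0  1  0  1  0  1  2  0  1  0  1  0  1  0  1
G_A(16) = 1.
Pile B, S = {1, 2, 3, 7, 8}:
G(0) = 0
G(1) = mex{0} = 1
G(2) = mex{1,0} = 2
G(3) = mex{2,1,0} = 3
G(4) = mex{3,2,1} = 0
G(5) = mex{0,3,2} = 1
G(6) = mex{1,0,3} = 2
G(7) = mex{2,1,0,0} = 3
G(8) = mex{3,2,1,1,0} = 4
G(9) = mex{4,3,2,2,1} = 0
G(10) = mex{0,4,3,3,2} = 1
G(11) = mex{1,0,4,0,3} = 2
G(12) = mex{2,1,0,1,0} = 3
G(13) = mex{3,2,1,2,1} = 0
G(14) = mex{0,3,2,3,2} = 1
G(15) = mex{1,0,3,4,3} = 2
G(16) = mex{2,1,0,0,4} = 3
G(17) = mex{3,2,1,1,0} = 4
G(18) = mex{4,3,2,2,1} = 0
G(19) = mex{0,4,3,3,2} = 1
G(20) = mex{1,0,4,0,3} = 2
G_B(20) = 2.
Combined Grundy value = 1 ⊕ 2 = 3.
A winning move leaves total XOR = 0, i.e. changes one component's Grundy value g to g ⊕ X where X is the current total.
Pile A: need g' = 1⊕3 = 2. Options: 16−1→G=0, 16−8→G=2. Hits: 1.
Pile B: need g' = 2⊕3 = 1. Options: 20−1→G=1, 20−2→G=0, 20−3→G=4, 20−7→G=0, 20−8→G=3. Hits: 1.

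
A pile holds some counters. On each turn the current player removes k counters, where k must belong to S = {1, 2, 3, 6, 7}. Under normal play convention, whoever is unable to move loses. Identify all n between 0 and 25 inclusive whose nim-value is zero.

0, 4, 8, 12, 16, 20, 24

n :  0  1  2  3  4  5  6  7  8  9 10 11 12 13 14 15 16 17 18 19 20 21 22 23 24 25
G :  0  1  2  3  0  1  2  3  0  1  2  3  0  1  2  3  0  1  2  3  0  1  2  3  0  1
P-positions are exactly the n with G(n) = 0.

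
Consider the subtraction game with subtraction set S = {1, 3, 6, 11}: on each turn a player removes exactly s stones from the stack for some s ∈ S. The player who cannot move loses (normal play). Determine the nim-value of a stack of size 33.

G(0) = 0
G(1) = mex{0} = 1
G(2) = mex{1} = 0
G(3) = mex{0,0} = 1
G(4) = mex{1,1} = 0
G(5) = mex{0,0} = 1
G(6) = mex{1,1,0} = 2
G(7) = mex{2,0,1} = 3
G(8) = mex{3,1,0} = 2
G(9) = mex{2,2,1} = 0
G(10) = mex{0,3,0} = 1
G(11) = mex{1,2,1,0} = 3
G(12) = mex{3,0,2,1} = 4
G(13) = mex{4,1,3,0} = 2
G(14) = mex{2,3,2,1} = 0
G(15) = mex{0,4,0,0} = 1
G(16) = mex{1,2,1,1} = 0
G(17) = mex{0,0,3,2} = 1
G(18) = mex{1,1,4,3} = 0
G(19) = mex{0,0,2,2} = 1
G(20) = mex{1,1,0,0} = 2
G(21) = mex{2,0,1,1} = 3
G(22) = mex{3,1,0,3} = 2
G(23) = mex{2,2,1,4} = 0
G(24) = mex{0,3,0,2} = 1
G(25) = mex{1,2,1,0} = 3
G(26) = mex{3,0,2,1} = 4
G(27) = mex{4,1,3,0} = 2
G(28) = mex{2,3,2,1} = 0
G(29) = mex{0,4,0,0} = 1
G(30) = mex{1,2,1,1} = 0
G(31) = mex{0,0,3,2} = 1
G(32) = mex{1,1,4,3} = 0
G(33) = mex{0,0,2,2} = 1

1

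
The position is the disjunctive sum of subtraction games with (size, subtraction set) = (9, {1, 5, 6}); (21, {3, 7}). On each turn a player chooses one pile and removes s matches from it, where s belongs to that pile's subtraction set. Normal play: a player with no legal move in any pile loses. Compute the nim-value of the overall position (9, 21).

3

Pile A, S = {1, 5, 6}:
n : 0 1 2 3 4 5 6 7 8 9
G : 0 1 0 1 0 1 2 3 2 3
G_A(9) = 3.
Pile B, S = {3, 7}:
G(0) = 0
G(1) = mex{} = 0
G(2) = mex{} = 0
G(3) = mex{0} = 1
G(4) = mex{0} = 1
G(5) = mex{0} = 1
G(6) = mex{1} = 0
G(7) = mex{1,0} = 2
G(8) = mex{1,0} = 2
G(9) = mex{0,0} = 1
G(10) = mex{2,1} = 0
G(11) = mex{2,1} = 0
G(12) = mex{1,1} = 0
G(13) = mex{0,0} = 1
G(14) = mex{0,2} = 1
G(15) = mex{0,2} = 1
G(16) = mex{1,1} = 0
G(17) = mex{1,0} = 2
G(18) = mex{1,0} = 2
G(19) = mex{0,0} = 1
G(20) = mex{2,1} = 0
G(21) = mex{2,1} = 0
G_B(21) = 0.
Combined Grundy value = 3 ⊕ 0 = 3.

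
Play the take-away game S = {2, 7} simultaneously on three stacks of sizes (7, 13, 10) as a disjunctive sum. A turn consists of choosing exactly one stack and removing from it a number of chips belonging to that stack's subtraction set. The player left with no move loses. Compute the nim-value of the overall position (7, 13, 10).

All stacks use S = {2, 7}:
G(0) = 0
G(1) = mex{} = 0
G(2) = mex{0} = 1
G(3) = mex{0} = 1
G(4) = mex{1} = 0
G(5) = mex{1} = 0
G(6) = mex{0} = 1
G(7) = mex{0,0} = 1
G(8) = mex{1,0} = 2
G(9) = mex{1,1} = 0
G(10) = mex{2,1} = 0
G(11) = mex{0,0} = 1
G(12) = mex{0,0} = 1
G(13) = mex{1,1} = 0
Stack A: G(7) = 1.
Stack B: G(13) = 0.
Stack C: G(10) = 0.
Combined Grundy value = 1 ⊕ 0 ⊕ 0 = 1.

1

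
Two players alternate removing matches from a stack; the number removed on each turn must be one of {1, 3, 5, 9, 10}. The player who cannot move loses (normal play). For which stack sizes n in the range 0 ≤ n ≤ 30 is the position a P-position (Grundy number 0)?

G(0) = 0
G(1) = mex{0} = 1
G(2) = mex{1} = 0
G(3) = mex{0,0} = 1
G(4) = mex{1,1} = 0
G(5) = mex{0,0,0} = 1
G(6) = mex{1,1,1} = 0
G(7) = mex{0,0,0} = 1
G(8) = mex{1,1,1} = 0
G(9) = mex{0,0,0,0} = 1
G(10) = mex{1,1,1,1,0} = 2
G(11) = mex{2,0,0,0,1} = 3
G(12) = mex{3,1,1,1,0} = 2
G(13) = mex{2,2,0,0,1} = 3
G(14) = mex{3,3,1,1,0} = 2
G(15) = mex{2,2,2,0,1} = 3
G(16) = mex{3,3,3,1,0} = 2
G(17) = mex{2,2,2,0,1} = 3
G(18) = mex{3,3,3,1,0} = 2
G(19) = mex{2,2,2,2,1} = 0
G(20) = mex{0,3,3,3,2} = 1
G(21) = mex{1,2,2,2,3} = 0
G(22) = mex{0,0,3,3,2} = 1
G(23) = mex{1,1,2,2,3} = 0
G(24) = mex{0,0,0,3,2} = 1
G(25) = mex{1,1,1,2,3} = 0
G(26) = mex{0,0,0,3,2} = 1
G(27) = mex{1,1,1,2,3} = 0
G(28) = mex{0,0,0,0,2} = 1
G(29) = mex{1,1,1,1,0} = 2
G(30) = mex{2,0,0,0,1} = 3
P-positions are exactly the n with G(n) = 0.

0, 2, 4, 6, 8, 19, 21, 23, 25, 27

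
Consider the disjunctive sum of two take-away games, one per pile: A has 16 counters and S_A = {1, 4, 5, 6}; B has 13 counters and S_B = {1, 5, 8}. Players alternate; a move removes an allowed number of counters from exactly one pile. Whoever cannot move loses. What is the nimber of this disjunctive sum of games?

Pile A, S = {1, 4, 5, 6}:
G(0) = 0
G(1) = mex{0} = 1
G(2) = mex{1} = 0
G(3) = mex{0} = 1
G(4) = mex{1,0} = 2
G(5) = mex{2,1,0} = 3
G(6) = mex{3,0,1,0} = 2
G(7) = mex{2,1,0,1} = 3
G(8) = mex{3,2,1,0} = 4
G(9) = mex{4,3,2,1} = 0
G(10) = mex{0,2,3,2} = 1
G(11) = mex{1,3,2,3} = 0
G(12) = mex{0,4,3,2} = 1
G(13) = mex{1,0,4,3} = 2
G(14) = mex{2,1,0,4} = 3
G(15) = mex{3,0,1,0} = 2
G(16) = mex{2,1,0,1} = 3
G_A(16) = 3.
Pile B, S = {1, 5, 8}:
G(0) = 0
G(1) = mex{0} = 1
G(2) = mex{1} = 0
G(3) = mex{0} = 1
G(4) = mex{1} = 0
G(5) = mex{0,0} = 1
G(6) = mex{1,1} = 0
G(7) = mex{0,0} = 1
G(8) = mex{1,1,0} = 2
G(9) = mex{2,0,1} = 3
G(10) = mex{3,1,0} = 2
G(11) = mex{2,0,1} = 3
G(12) = mex{3,1,0} = 2
G(13) = mex{2,2,1} = 0
G_B(13) = 0.
Combined Grundy value = 3 ⊕ 0 = 3.

3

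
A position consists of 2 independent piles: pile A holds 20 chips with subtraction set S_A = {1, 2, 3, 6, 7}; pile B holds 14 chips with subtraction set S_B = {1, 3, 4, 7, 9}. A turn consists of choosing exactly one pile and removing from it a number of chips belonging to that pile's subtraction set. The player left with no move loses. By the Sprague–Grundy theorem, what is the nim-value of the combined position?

Pile A, S = {1, 2, 3, 6, 7}:
n :  0  1  2  3  4  5  6  7  8  9 10 11 12 13 14 15 16 17 18 19 20
G :  0  1  2  3  0  1  2  3  0  1  2  3  0  1  2  3  0  1  2  3  0
G_A(20) = 0.
Pile B, S = {1, 3, 4, 7, 9}:
n :  0  1  2  3  4  5  6  7  8  9 10 11 12 13 14
G :  0  1  0  1  2  3  2  3  0  1  0  1  2  3  2
G_B(14) = 2.
Combined Grundy value = 0 ⊕ 2 = 2.

2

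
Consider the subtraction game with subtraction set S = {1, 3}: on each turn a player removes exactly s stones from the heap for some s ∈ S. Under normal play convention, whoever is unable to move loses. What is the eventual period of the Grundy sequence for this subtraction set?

2

G(0) = 0
G(1) = mex{0} = 1
G(2) = mex{1} = 0
G(3) = mex{0,0} = 1
G(4) = mex{1,1} = 0
G(5) = mex{0,0} = 1
G(6) = mex{1,1} = 0
G(7) = mex{0,0} = 1
G(8) = mex{1,1} = 0
G(9) = mex{0,0} = 1
G(10) = mex{1,1} = 0
G(11) = mex{0,0} = 1
G(12) = mex{1,1} = 0
G(13) = mex{0,0} = 1
G(14) = mex{1,1} = 0
G(n+2) = G(n) holds for n = 0,…,2 (a full window of length max(S) = 3), so the sequence is purely periodic with period 2.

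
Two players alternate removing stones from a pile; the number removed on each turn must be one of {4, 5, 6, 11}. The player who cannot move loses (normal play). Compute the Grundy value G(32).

n :  0  1  2  3  4  5  6  7  8  9 10 11 12 13 14 15 16 17 18 19 20 21 22 23 24 25 26 27 28 29 30 31 32
G :  0  0  0  0  1  1  1  1  2  2  0  2  3  3  1  3  4  0  0  0  0  1  1  1  1  2  2  0  2  3  3  1  3

3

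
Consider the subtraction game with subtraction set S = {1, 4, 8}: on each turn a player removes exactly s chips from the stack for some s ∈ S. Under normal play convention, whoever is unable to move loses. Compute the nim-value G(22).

n :  0  1  2  3  4  5  6  7  8  9 10 11 12 13 14 15 16 17 18 19 20 21 22
G :  0  1  0  1  2  0  1  0  1  2  3  2  0  1  0  1  2  0  1  0  1  2  3

3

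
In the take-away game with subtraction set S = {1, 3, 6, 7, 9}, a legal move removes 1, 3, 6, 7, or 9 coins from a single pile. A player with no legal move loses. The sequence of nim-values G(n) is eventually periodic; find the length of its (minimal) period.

12

G(0) = 0
G(1) = mex{0} = 1
G(2) = mex{1} = 0
G(3) = mex{0,0} = 1
G(4) = mex{1,1} = 0
G(5) = mex{0,0} = 1
G(6) = mex{1,1,0} = 2
G(7) = mex{2,0,1,0} = 3
G(8) = mex{3,1,0,1} = 2
G(9) = mex{2,2,1,0,0} = 3
G(10) = mex{3,3,0,1,1} = 2
G(11) = mex{2,2,1,0,0} = 3
G(12) = mex{3,3,2,1,1} = 0
G(13) = mex{0,2,3,2,0} = 1
G(14) = mex{1,3,2,3,1} = 0
G(15) = mex{0,0,3,2,2} = 1
G(16) = mex{1,1,2,3,3} = 0
G(17) = mex{0,0,3,2,2} = 1
G(18) = mex{1,1,0,3,3} = 2
G(19) = mex{2,0,1,0,2} = 3
G(20) = mex{3,1,0,1,3} = 2
G(21) = mex{2,2,1,0,0} = 3
G(22) = mex{3,3,0,1,1} = 2
G(23) = mex{2,2,1,0,0} = 3
G(24) = mex{3,3,2,1,1} = 0
G(25) = mex{0,2,3,2,0} = 1
G(n+12) = G(n) holds for n = 0,…,8 (a full window of length max(S) = 9), so the sequence is purely periodic with period 12.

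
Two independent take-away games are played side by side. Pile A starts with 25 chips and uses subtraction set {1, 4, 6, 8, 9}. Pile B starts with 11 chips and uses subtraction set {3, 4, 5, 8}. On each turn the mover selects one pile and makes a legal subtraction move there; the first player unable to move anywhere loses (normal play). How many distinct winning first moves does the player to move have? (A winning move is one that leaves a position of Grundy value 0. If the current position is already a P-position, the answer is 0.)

4

Pile A, S = {1, 4, 6, 8, 9}:
n :  0  1  2  3  4  5  6  7  8  9 10 11 12 13 14 15 16 17 18 19 20 21 22 23 24 25
G :  0  1  0  1  2  0  1  0  1  2  3  2  0  1  2  3  2  0  1  0  1  2  0  1  0  1
G_A(25) = 1.
Pile B, S = {3, 4, 5, 8}:
G(0) = 0
G(1) = mex{} = 0
G(2) = mex{} = 0
G(3) = mex{0} = 1
G(4) = mex{0,0} = 1
G(5) = mex{0,0,0} = 1
G(6) = mex{1,0,0} = 2
G(7) = mex{1,1,0} = 2
G(8) = mex{1,1,1,0} = 2
G(9) = mex{2,1,1,0} = 3
G(10) = mex{2,2,1,0} = 3
G(11) = mex{2,2,2,1} = 0
G_B(11) = 0.
Combined Grundy value = 1 ⊕ 0 = 1.
A winning move leaves total XOR = 0, i.e. changes one component's Grundy value g to g ⊕ X where X is the current total.
Pile A: need g' = 1⊕1 = 0. Options: 25−1→G=0, 25−4→G=2, 25−6→G=0, 25−8→G=0, 25−9→G=2. Hits: 3.
Pile B: need g' = 0⊕1 = 1. Options: 11−3→G=2, 11−4→G=2, 11−5→G=2, 11−8→G=1. Hits: 1.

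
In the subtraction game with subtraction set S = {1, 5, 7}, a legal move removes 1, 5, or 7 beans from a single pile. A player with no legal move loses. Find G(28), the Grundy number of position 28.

0

n :  0  1  2  3  4  5  6  7  8  9 10 11 12 13 14 15 16 17 18 19 20 21 22 23 24 25 26 27 28
G :  0  1  0  1  0  1  0  1  0  1  0  1  0  1  0  1  0  1  0  1  0  1  0  1  0  1  0  1  0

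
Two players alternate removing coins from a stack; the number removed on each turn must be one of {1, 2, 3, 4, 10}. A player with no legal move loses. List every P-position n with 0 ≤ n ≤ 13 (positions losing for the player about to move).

G(0) = 0
G(1) = mex{0} = 1
G(2) = mex{1,0} = 2
G(3) = mex{2,1,0} = 3
G(4) = mex{3,2,1,0} = 4
G(5) = mex{4,3,2,1} = 0
G(6) = mex{0,4,3,2} = 1
G(7) = mex{1,0,4,3} = 2
G(8) = mex{2,1,0,4} = 3
G(9) = mex{3,2,1,0} = 4
G(10) = mex{4,3,2,1,0} = 5
G(11) = mex{5,4,3,2,1} = 0
G(12) = mex{0,5,4,3,2} = 1
G(13) = mex{1,0,5,4,3} = 2
P-positions are exactly the n with G(n) = 0.

0, 5, 11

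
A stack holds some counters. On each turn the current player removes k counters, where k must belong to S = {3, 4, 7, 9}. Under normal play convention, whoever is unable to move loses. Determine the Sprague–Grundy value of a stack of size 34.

3

G(0) = 0
G(1) = mex{} = 0
G(2) = mex{} = 0
G(3) = mex{0} = 1
G(4) = mex{0,0} = 1
G(5) = mex{0,0} = 1
G(6) = mex{1,0} = 2
G(7) = mex{1,1,0} = 2
G(8) = mex{1,1,0} = 2
G(9) = mex{2,1,0,0} = 3
G(10) = mex{2,2,1,0} = 3
G(11) = mex{2,2,1,0} = 3
G(12) = mex{3,2,1,1} = 0
G(13) = mex{3,3,2,1} = 0
G(14) = mex{3,3,2,1} = 0
G(15) = mex{0,3,2,2} = 1
G(16) = mex{0,0,3,2} = 1
G(17) = mex{0,0,3,2} = 1
G(18) = mex{1,0,3,3} = 2
G(19) = mex{1,1,0,3} = 2
G(20) = mex{1,1,0,3} = 2
G(21) = mex{2,1,0,0} = 3
G(22) = mex{2,2,1,0} = 3
G(23) = mex{2,2,1,0} = 3
G(24) = mex{3,2,1,1} = 0
G(25) = mex{3,3,2,1} = 0
G(26) = mex{3,3,2,1} = 0
G(27) = mex{0,3,2,2} = 1
G(28) = mex{0,0,3,2} = 1
G(29) = mex{0,0,3,2} = 1
G(30) = mex{1,0,3,3} = 2
G(31) = mex{1,1,0,3} = 2
G(32) = mex{1,1,0,3} = 2
G(33) = mex{2,1,0,0} = 3
G(34) = mex{2,2,1,0} = 3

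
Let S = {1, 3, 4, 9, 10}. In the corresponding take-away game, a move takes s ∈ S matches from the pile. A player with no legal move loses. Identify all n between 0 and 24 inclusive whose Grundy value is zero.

0, 2, 7, 13, 15, 20

n :  0  1  2  3  4  5  6  7  8  9 10 11 12 13 14 15 16 17 18 19 20 21 22 23 24
G :  0  1  0  1  2  3  2  0  1  4  3  2  3  0  1  0  1  2  3  2  0  1  4  3  2
P-positions are exactly the n with G(n) = 0.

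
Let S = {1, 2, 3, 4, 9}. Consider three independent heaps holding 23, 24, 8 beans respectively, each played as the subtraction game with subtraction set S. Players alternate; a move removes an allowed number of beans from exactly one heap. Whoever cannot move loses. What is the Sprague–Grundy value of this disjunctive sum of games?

4

All heaps use S = {1, 2, 3, 4, 9}:
n :  0  1  2  3  4  5  6  7  8  9 10 11 12 13 14 15 16 17 18 19 20 21 22 23 24
G :  0  1  2  3  4  0  1  2  3  4  0  1  2  3  4  0  1  2  3  4  0  1  2  3  4
Heap A: G(23) = 3.
Heap B: G(24) = 4.
Heap C: G(8) = 3.
Combined Grundy value = 3 ⊕ 4 ⊕ 3 = 4.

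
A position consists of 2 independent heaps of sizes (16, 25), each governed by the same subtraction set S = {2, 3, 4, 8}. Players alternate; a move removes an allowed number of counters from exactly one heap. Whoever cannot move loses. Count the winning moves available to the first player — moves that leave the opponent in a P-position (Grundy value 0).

All heaps use S = {2, 3, 4, 8}:
n :  0  1  2  3  4  5  6  7  8  9 10 11 12 13 14 15 16 17 18 19 20 21 22 23 24 25
G :  0  0  1  1  2  2  0  0  1  1  2  2  0  0  1  1  2  2  0  0  1  1  2  2  0  0
Heap A: G(16) = 2.
Heap B: G(25) = 0.
Combined Grundy value = 2 ⊕ 0 = 2.
A winning move leaves total XOR = 0, i.e. changes one component's Grundy value g to g ⊕ X where X is the current total.
Heap A: need g' = 2⊕2 = 0. Options: 16−2→G=1, 16−3→G=0, 16−4→G=0, 16−8→G=1. Hits: 2.
Heap B: need g' = 0⊕2 = 2. Options: 25−2→G=2, 25−3→G=2, 25−4→G=1, 25−8→G=2. Hits: 3.

5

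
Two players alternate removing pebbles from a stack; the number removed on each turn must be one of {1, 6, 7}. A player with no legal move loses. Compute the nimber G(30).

n :  0  1  2  3  4  5  6  7  8  9 10 11 12 13 14 15 16 17 18 19 20 21 22 23 24 25 26 27 28 29 30
G :  0  1  0  1  0  1  2  3  2  3  2  3  0  1  0  1  0  1  2  3  2  3  2  3  0  1  0  1  0  1  2

2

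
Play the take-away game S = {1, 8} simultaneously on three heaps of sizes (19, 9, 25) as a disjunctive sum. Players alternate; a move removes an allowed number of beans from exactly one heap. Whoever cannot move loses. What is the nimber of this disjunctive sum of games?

All heaps use S = {1, 8}:
G(0) = 0
G(1) = mex{0} = 1
G(2) = mex{1} = 0
G(3) = mex{0} = 1
G(4) = mex{1} = 0
G(5) = mex{0} = 1
G(6) = mex{1} = 0
G(7) = mex{0} = 1
G(8) = mex{1,0} = 2
G(9) = mex{2,1} = 0
G(10) = mex{0,0} = 1
G(11) = mex{1,1} = 0
G(12) = mex{0,0} = 1
G(13) = mex{1,1} = 0
G(14) = mex{0,0} = 1
G(15) = mex{1,1} = 0
G(16) = mex{0,2} = 1
G(17) = mex{1,0} = 2
G(18) = mex{2,1} = 0
G(19) = mex{0,0} = 1
G(20) = mex{1,1} = 0
G(21) = mex{0,0} = 1
G(22) = mex{1,1} = 0
G(23) = mex{0,0} = 1
G(24) = mex{1,1} = 0
G(25) = mex{0,2} = 1
Heap A: G(19) = 1.
Heap B: G(9) = 0.
Heap C: G(25) = 1.
Combined Grundy value = 1 ⊕ 0 ⊕ 1 = 0.

0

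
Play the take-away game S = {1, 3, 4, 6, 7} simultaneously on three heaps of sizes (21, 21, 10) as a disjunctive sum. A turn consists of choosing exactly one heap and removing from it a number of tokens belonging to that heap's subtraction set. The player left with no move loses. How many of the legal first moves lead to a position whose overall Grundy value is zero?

0

All heaps use S = {1, 3, 4, 6, 7}:
n :  0  1  2  3  4  5  6  7  8  9 10 11 12 13 14 15 16 17 18 19 20 21
G :  0  1  0  1  2  3  2  3  4  5  0  1  0  1  2  3  2  3  4  5  0  1
Heap A: G(21) = 1.
Heap B: G(21) = 1.
Heap C: G(10) = 0.
Combined Grundy value = 1 ⊕ 1 ⊕ 0 = 0.
A winning move leaves total XOR = 0, i.e. changes one component's Grundy value g to g ⊕ X where X is the current total.
Heap A: target g' = 1⊕0 = 1, but every legal move changes the Grundy value (mex property), so 0 moves.
Heap B: target g' = 1⊕0 = 1, but every legal move changes the Grundy value (mex property), so 0 moves.
Heap C: target g' = 0⊕0 = 0, but every legal move changes the Grundy value (mex property), so 0 moves.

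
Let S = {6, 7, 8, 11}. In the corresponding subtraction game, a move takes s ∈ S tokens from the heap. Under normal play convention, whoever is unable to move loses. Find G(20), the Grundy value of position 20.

n :  0  1  2  3  4  5  6  7  8  9 10 11 12 13 14 15 16 17 18 19 20
G :  0  0  0  0  0  0  1  1  1  1  1  1  2  2  2  2  2  0  0  0  0

0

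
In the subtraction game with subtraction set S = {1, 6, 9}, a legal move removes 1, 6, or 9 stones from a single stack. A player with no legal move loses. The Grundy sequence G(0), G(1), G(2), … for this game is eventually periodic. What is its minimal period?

5

G(0) = 0
G(1) = mex{0} = 1
G(2) = mex{1} = 0
G(3) = mex{0} = 1
G(4) = mex{1} = 0
G(5) = mex{0} = 1
G(6) = mex{1,0} = 2
G(7) = mex{2,1} = 0
G(8) = mex{0,0} = 1
G(9) = mex{1,1,0} = 2
G(10) = mex{2,0,1} = 3
G(11) = mex{3,1,0} = 2
G(12) = mex{2,2,1} = 0
G(13) = mex{0,0,0} = 1
G(14) = mex{1,1,1} = 0
G(15) = mex{0,2,2} = 1
G(16) = mex{1,3,0} = 2
G(17) = mex{2,2,1} = 0
G(18) = mex{0,0,2} = 1
G(19) = mex{1,1,3} = 0
G(20) = mex{0,0,2} = 1
G(21) = mex{1,1,0} = 2
G(22) = mex{2,2,1} = 0
G(23) = mex{0,0,0} = 1
G(24) = mex{1,1,1} = 0
G(25) = mex{0,0,2} = 1
G(26) = mex{1,1,0} = 2
From n = 11 onward G(n+5) = G(n); since this holds over max(S) = 9 consecutive positions the period is 5 (pre-period 11).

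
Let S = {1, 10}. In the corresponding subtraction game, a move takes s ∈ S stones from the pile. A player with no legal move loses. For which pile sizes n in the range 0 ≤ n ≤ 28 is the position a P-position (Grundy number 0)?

n :  0  1  2  3  4  5  6  7  8  9 10 11 12 13 14 15 16 17 18 19 20 21 22 23 24 25 26 27 28
G :  0  1  0  1  0  1  0  1  0  1  2  0  1  0  1  0  1  0  1  0  1  2  0  1  0  1  0  1  0
P-positions are exactly the n with G(n) = 0.

0, 2, 4, 6, 8, 11, 13, 15, 17, 19, 22, 24, 26, 28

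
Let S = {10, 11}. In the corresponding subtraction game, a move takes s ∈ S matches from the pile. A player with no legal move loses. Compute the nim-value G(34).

1

G(0) = 0
G(1) = mex{} = 0
G(2) = mex{} = 0
G(3) = mex{} = 0
G(4) = mex{} = 0
G(5) = mex{} = 0
G(6) = mex{} = 0
G(7) = mex{} = 0
G(8) = mex{} = 0
G(9) = mex{} = 0
G(10) = mex{0} = 1
G(11) = mex{0,0} = 1
G(12) = mex{0,0} = 1
G(13) = mex{0,0} = 1
G(14) = mex{0,0} = 1
G(15) = mex{0,0} = 1
G(16) = mex{0,0} = 1
G(17) = mex{0,0} = 1
G(18) = mex{0,0} = 1
G(19) = mex{0,0} = 1
G(20) = mex{1,0} = 2
G(21) = mex{1,1} = 0
G(22) = mex{1,1} = 0
G(23) = mex{1,1} = 0
G(24) = mex{1,1} = 0
G(25) = mex{1,1} = 0
G(26) = mex{1,1} = 0
G(27) = mex{1,1} = 0
G(28) = mex{1,1} = 0
G(29) = mex{1,1} = 0
G(30) = mex{2,1} = 0
G(31) = mex{0,2} = 1
G(32) = mex{0,0} = 1
G(33) = mex{0,0} = 1
G(34) = mex{0,0} = 1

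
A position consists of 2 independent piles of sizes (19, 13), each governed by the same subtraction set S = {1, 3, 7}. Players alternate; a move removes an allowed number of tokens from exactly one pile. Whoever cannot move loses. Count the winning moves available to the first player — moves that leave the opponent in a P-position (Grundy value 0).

0

All piles use S = {1, 3, 7}:
n :  0  1  2  3  4  5  6  7  8  9 10 11 12 13 14 15 16 17 18 19
G :  0  1  0  1  0  1  0  1  0  1  0  1  0  1  0  1  0  1  0  1
Pile A: G(19) = 1.
Pile B: G(13) = 1.
Combined Grundy value = 1 ⊕ 1 = 0.
A winning move leaves total XOR = 0, i.e. changes one component's Grundy value g to g ⊕ X where X is the current total.
Pile A: target g' = 1⊕0 = 1, but every legal move changes the Grundy value (mex property), so 0 moves.
Pile B: target g' = 1⊕0 = 1, but every legal move changes the Grundy value (mex property), so 0 moves.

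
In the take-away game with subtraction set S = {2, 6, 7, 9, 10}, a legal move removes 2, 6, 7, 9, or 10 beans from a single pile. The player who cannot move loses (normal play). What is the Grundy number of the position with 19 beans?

n :  0  1  2  3  4  5  6  7  8  9 10 11 12 13 14 15 16 17 18 19
G :  0  0  1  1  0  0  1  1  2  2  3  3  2  2  3  3  0  0  1  1

1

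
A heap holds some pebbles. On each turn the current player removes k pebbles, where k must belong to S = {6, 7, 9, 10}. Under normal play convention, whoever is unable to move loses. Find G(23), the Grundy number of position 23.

G(0) = 0
G(1) = mex{} = 0
G(2) = mex{} = 0
G(3) = mex{} = 0
G(4) = mex{} = 0
G(5) = mex{} = 0
G(6) = mex{0} = 1
G(7) = mex{0,0} = 1
G(8) = mex{0,0} = 1
G(9) = mex{0,0,0} = 1
G(10) = mex{0,0,0,0} = 1
G(11) = mex{0,0,0,0} = 1
G(12) = mex{1,0,0,0} = 2
G(13) = mex{1,1,0,0} = 2
G(14) = mex{1,1,0,0} = 2
G(15) = mex{1,1,1,0} = 2
G(16) = mex{1,1,1,1} = 0
G(17) = mex{1,1,1,1} = 0
G(18) = mex{2,1,1,1} = 0
G(19) = mex{2,2,1,1} = 0
G(20) = mex{2,2,1,1} = 0
G(21) = mex{2,2,2,1} = 0
G(22) = mex{0,2,2,2} = 1
G(23) = mex{0,0,2,2} = 1

1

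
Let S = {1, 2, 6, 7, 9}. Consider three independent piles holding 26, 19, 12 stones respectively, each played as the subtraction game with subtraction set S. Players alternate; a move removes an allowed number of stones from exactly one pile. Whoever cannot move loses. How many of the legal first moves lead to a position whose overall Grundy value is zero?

5

All piles use S = {1, 2, 6, 7, 9}:
G(0) = 0
G(1) = mex{0} = 1
G(2) = mex{1,0} = 2
G(3) = mex{2,1} = 0
G(4) = mex{0,2} = 1
G(5) = mex{1,0} = 2
G(6) = mex{2,1,0} = 3
G(7) = mex{3,2,1,0} = 4
G(8) = mex{4,3,2,1} = 0
G(9) = mex{0,4,0,2,0} = 1
G(10) = mex{1,0,1,0,1} = 2
G(11) = mex{2,1,2,1,2} = 0
G(12) = mex{0,2,3,2,0} = 1
G(13) = mex{1,0,4,3,1} = 2
G(14) = mex{2,1,0,4,2} = 3
G(15) = mex{3,2,1,0,3} = 4
G(16) = mex{4,3,2,1,4} = 0
G(17) = mex{0,4,0,2,0} = 1
G(18) = mex{1,0,1,0,1} = 2
G(19) = mex{2,1,2,1,2} = 0
G(20) = mex{0,2,3,2,0} = 1
G(21) = mex{1,0,4,3,1} = 2
G(22) = mex{2,1,0,4,2} = 3
G(23) = mex{3,2,1,0,3} = 4
G(24) = mex{4,3,2,1,4} = 0
G(25) = mex{0,4,0,2,0} = 1
G(26) = mex{1,0,1,0,1} = 2
Pile A: G(26) = 2.
Pile B: G(19) = 0.
Pile C: G(12) = 1.
Combined Grundy value = 2 ⊕ 0 ⊕ 1 = 3.
A winning move leaves total XOR = 0, i.e. changes one component's Grundy value g to g ⊕ X where X is the current total.
Pile A: need g' = 2⊕3 = 1. Options: 26−1→G=1, 26−2→G=0, 26−6→G=1, 26−7→G=0, 26−9→G=1. Hits: 3.
Pile B: need g' = 0⊕3 = 3. Options: 19−1→G=2, 19−2→G=1, 19−6→G=2, 19−7→G=1, 19−9→G=2. Hits: 0.
Pile C: need g' = 1⊕3 = 2. Options: 12−1→G=0, 12−2→G=2, 12−6→G=3, 12−7→G=2, 12−9→G=0. Hits: 2.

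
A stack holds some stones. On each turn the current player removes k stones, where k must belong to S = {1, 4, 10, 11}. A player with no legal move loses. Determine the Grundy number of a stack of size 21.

0

n :  0  1  2  3  4  5  6  7  8  9 10 11 12 13 14 15 16 17 18 19 20 21
G :  0  1  0  1  2  0  1  0  1  2  3  2  3  4  0  1  2  3  2  0  1  0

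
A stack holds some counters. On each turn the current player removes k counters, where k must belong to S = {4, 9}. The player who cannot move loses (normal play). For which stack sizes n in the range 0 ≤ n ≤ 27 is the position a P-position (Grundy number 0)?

n :  0  1  2  3  4  5  6  7  8  9 10 11 12 13 14 15 16 17 18 19 20 21 22 23 24 25 26 27
G :  0  0  0  0  1  1  1  1  0  2  2  2  1  0  0  0  0  1  1  1  1  0  2  2  2  1  0  0
P-positions are exactly the n with G(n) = 0.

0, 1, 2, 3, 8, 13, 14, 15, 16, 21, 26, 27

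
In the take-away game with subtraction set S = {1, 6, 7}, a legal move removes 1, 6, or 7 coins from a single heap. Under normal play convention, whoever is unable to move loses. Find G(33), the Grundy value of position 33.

3

G(0) = 0
G(1) = mex{0} = 1
G(2) = mex{1} = 0
G(3) = mex{0} = 1
G(4) = mex{1} = 0
G(5) = mex{0} = 1
G(6) = mex{1,0} = 2
G(7) = mex{2,1,0} = 3
G(8) = mex{3,0,1} = 2
G(9) = mex{2,1,0} = 3
G(10) = mex{3,0,1} = 2
G(11) = mex{2,1,0} = 3
G(12) = mex{3,2,1} = 0
G(13) = mex{0,3,2} = 1
G(14) = mex{1,2,3} = 0
G(15) = mex{0,3,2} = 1
G(16) = mex{1,2,3} = 0
G(17) = mex{0,3,2} = 1
G(18) = mex{1,0,3} = 2
G(19) = mex{2,1,0} = 3
G(20) = mex{3,0,1} = 2
G(21) = mex{2,1,0} = 3
G(22) = mex{3,0,1} = 2
G(23) = mex{2,1,0} = 3
G(24) = mex{3,2,1} = 0
G(25) = mex{0,3,2} = 1
G(26) = mex{1,2,3} = 0
G(27) = mex{0,3,2} = 1
G(28) = mex{1,2,3} = 0
G(29) = mex{0,3,2} = 1
G(30) = mex{1,0,3} = 2
G(31) = mex{2,1,0} = 3
G(32) = mex{3,0,1} = 2
G(33) = mex{2,1,0} = 3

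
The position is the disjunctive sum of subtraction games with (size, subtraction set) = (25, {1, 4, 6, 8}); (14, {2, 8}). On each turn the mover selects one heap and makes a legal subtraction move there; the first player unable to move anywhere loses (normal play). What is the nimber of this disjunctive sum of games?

Heap A, S = {1, 4, 6, 8}:
n :  0  1  2  3  4  5  6  7  8  9 10 11 12 13 14 15 16 17 18 19 20 21 22 23 24 25
G :  0  1  0  1  2  0  1  0  1  2  3  2  0  1  0  1  2  0  1  0  1  2  3  2  0  1
G_A(25) = 1.
Heap B, S = {2, 8}:
n :  0  1  2  3  4  5  6  7  8  9 10 11 12 13 14
G :  0  0  1  1  0  0  1  1  2  2  0  0  1  1  0
G_B(14) = 0.
Combined Grundy value = 1 ⊕ 0 = 1.

1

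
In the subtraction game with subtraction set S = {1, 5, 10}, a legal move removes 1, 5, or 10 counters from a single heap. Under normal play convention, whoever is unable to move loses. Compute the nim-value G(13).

G(0) = 0
G(1) = mex{0} = 1
G(2) = mex{1} = 0
G(3) = mex{0} = 1
G(4) = mex{1} = 0
G(5) = mex{0,0} = 1
G(6) = mex{1,1} = 0
G(7) = mex{0,0} = 1
G(8) = mex{1,1} = 0
G(9) = mex{0,0} = 1
G(10) = mex{1,1,0} = 2
G(11) = mex{2,0,1} = 3
G(12) = mex{3,1,0} = 2
G(13) = mex{2,0,1} = 3

3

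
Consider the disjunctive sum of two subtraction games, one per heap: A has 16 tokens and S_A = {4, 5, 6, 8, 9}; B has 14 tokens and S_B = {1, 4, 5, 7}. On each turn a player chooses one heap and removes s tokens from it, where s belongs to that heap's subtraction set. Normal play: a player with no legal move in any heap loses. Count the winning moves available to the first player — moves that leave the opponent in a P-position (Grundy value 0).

Heap A, S = {4, 5, 6, 8, 9}:
G(0) = 0
G(1) = mex{} = 0
G(2) = mex{} = 0
G(3) = mex{} = 0
G(4) = mex{0} = 1
G(5) = mex{0,0} = 1
G(6) = mex{0,0,0} = 1
G(7) = mex{0,0,0} = 1
G(8) = mex{1,0,0,0} = 2
G(9) = mex{1,1,0,0,0} = 2
G(10) = mex{1,1,1,0,0} = 2
G(11) = mex{1,1,1,0,0} = 2
G(12) = mex{2,1,1,1,0} = 3
G(13) = mex{2,2,1,1,1} = 0
G(14) = mex{2,2,2,1,1} = 0
G(15) = mex{2,2,2,1,1} = 0
G(16) = mex{3,2,2,2,1} = 0
G_A(16) = 0.
Heap B, S = {1, 4, 5, 7}:
G(0) = 0
G(1) = mex{0} = 1
G(2) = mex{1} = 0
G(3) = mex{0} = 1
G(4) = mex{1,0} = 2
G(5) = mex{2,1,0} = 3
G(6) = mex{3,0,1} = 2
G(7) = mex{2,1,0,0} = 3
G(8) = mex{3,2,1,1} = 0
G(9) = mex{0,3,2,0} = 1
G(10) = mex{1,2,3,1} = 0
G(11) = mex{0,3,2,2} = 1
G(12) = mex{1,0,3,3} = 2
G(13) = mex{2,1,0,2} = 3
G(14) = mex{3,0,1,3} = 2
G_B(14) = 2.
Combined Grundy value = 0 ⊕ 2 = 2.
A winning move leaves total XOR = 0, i.e. changes one component's Grundy value g to g ⊕ X where X is the current total.
Heap A: need g' = 0⊕2 = 2. Options: 16−4→G=3, 16−5→G=2, 16−6→G=2, 16−8→G=2, 16−9→G=1. Hits: 3.
Heap B: need g' = 2⊕2 = 0. Options: 14−1→G=3, 14−4→G=0, 14−5→G=1, 14−7→G=3. Hits: 1.

4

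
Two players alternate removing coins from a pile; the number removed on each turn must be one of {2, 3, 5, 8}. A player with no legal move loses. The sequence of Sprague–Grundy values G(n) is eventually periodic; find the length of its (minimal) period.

G(0) = 0
G(1) = mex{} = 0
G(2) = mex{0} = 1
G(3) = mex{0,0} = 1
G(4) = mex{1,0} = 2
G(5) = mex{1,1,0} = 2
G(6) = mex{2,1,0} = 3
G(7) = mex{2,2,1} = 0
G(8) = mex{3,2,1,0} = 4
G(9) = mex{0,3,2,0} = 1
G(10) = mex{4,0,2,1} = 3
G(11) = mex{1,4,3,1} = 0
G(12) = mex{3,1,0,2} = 4
G(13) = mex{0,3,4,2} = 1
G(14) = mex{4,0,1,3} = 2
G(15) = mex{1,4,3,0} = 2
G(16) = mex{2,1,0,4} = 3
G(17) = mex{2,2,4,1} = 0
G(18) = mex{3,2,1,3} = 0
G(19) = mex{0,3,2,0} = 1
G(20) = mex{0,0,2,4} = 1
G(21) = mex{1,0,3,1} = 2
G(22) = mex{1,1,0,2} = 3
G(23) = mex{2,1,0,2} = 3
G(24) = mex{3,2,1,3} = 0
G(25) = mex{3,3,1,0} = 2
G(26) = mex{0,3,2,0} = 1
G(27) = mex{2,0,3,1} = 4
G(28) = mex{1,2,3,1} = 0
G(29) = mex{4,1,0,2} = 3
G(30) = mex{0,4,2,3} = 1
G(31) = mex{3,0,1,3} = 2
G(32) = mex{1,3,4,0} = 2
G(33) = mex{2,1,0,2} = 3
G(34) = mex{2,2,3,1} = 0
G(35) = mex{3,2,1,4} = 0
G(36) = mex{0,3,2,0} = 1
G(37) = mex{0,0,2,3} = 1
G(38) = mex{1,0,3,1} = 2
G(39) = mex{1,1,0,2} = 3
G(40) = mex{2,1,0,2} = 3
G(41) = mex{3,2,1,3} = 0
G(42) = mex{3,3,1,0} = 2
G(43) = mex{0,3,2,0} = 1
G(44) = mex{2,0,3,1} = 4
G(45) = mex{1,2,3,1} = 0
G(46) = mex{4,1,0,2} = 3
G(47) = mex{0,4,2,3} = 1
G(48) = mex{3,0,1,3} = 2
From n = 13 onward G(n+17) = G(n); since this holds over max(S) = 8 consecutive positions the period is 17 (pre-period 13).

17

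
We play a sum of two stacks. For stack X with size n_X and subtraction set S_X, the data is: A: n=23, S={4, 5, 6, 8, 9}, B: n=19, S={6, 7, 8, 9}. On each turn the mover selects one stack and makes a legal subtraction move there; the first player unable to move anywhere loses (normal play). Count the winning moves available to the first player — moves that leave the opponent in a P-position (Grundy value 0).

Stack A, S = {4, 5, 6, 8, 9}:
G(0) = 0
G(1) = mex{} = 0
G(2) = mex{} = 0
G(3) = mex{} = 0
G(4) = mex{0} = 1
G(5) = mex{0,0} = 1
G(6) = mex{0,0,0} = 1
G(7) = mex{0,0,0} = 1
G(8) = mex{1,0,0,0} = 2
G(9) = mex{1,1,0,0,0} = 2
G(10) = mex{1,1,1,0,0} = 2
G(11) = mex{1,1,1,0,0} = 2
G(12) = mex{2,1,1,1,0} = 3
G(13) = mex{2,2,1,1,1} = 0
G(14) = mex{2,2,2,1,1} = 0
G(15) = mex{2,2,2,1,1} = 0
G(16) = mex{3,2,2,2,1} = 0
G(17) = mex{0,3,2,2,2} = 1
G(18) = mex{0,0,3,2,2} = 1
G(19) = mex{0,0,0,2,2} = 1
G(20) = mex{0,0,0,3,2} = 1
G(21) = mex{1,0,0,0,3} = 2
G(22) = mex{1,1,0,0,0} = 2
G(23) = mex{1,1,1,0,0} = 2
G_A(23) = 2.
Stack B, S = {6, 7, 8, 9}:
n :  0  1  2  3  4  5  6  7  8  9 10 11 12 13 14 15 16 17 18 19
G :  0  0  0  0  0  0  1  1  1  1  1  1  2  2  2  0  0  0  0  0
G_B(19) = 0.
Combined Grundy value = 2 ⊕ 0 = 2.
A winning move leaves total XOR = 0, i.e. changes one component's Grundy value g to g ⊕ X where X is the current total.
Stack A: need g' = 2⊕2 = 0. Options: 23−4→G=1, 23−5→G=1, 23−6→G=1, 23−8→G=0, 23−9→G=0. Hits: 2.
Stack B: need g' = 0⊕2 = 2. Options: 19−6→G=2, 19−7→G=2, 19−8→G=1, 19−9→G=1. Hits: 2.

4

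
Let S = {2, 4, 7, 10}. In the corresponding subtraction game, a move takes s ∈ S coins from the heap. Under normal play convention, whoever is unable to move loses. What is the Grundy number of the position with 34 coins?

2

G(0) = 0
G(1) = mex{} = 0
G(2) = mex{0} = 1
G(3) = mex{0} = 1
G(4) = mex{1,0} = 2
G(5) = mex{1,0} = 2
G(6) = mex{2,1} = 0
G(7) = mex{2,1,0} = 3
G(8) = mex{0,2,0} = 1
G(9) = mex{3,2,1} = 0
G(10) = mex{1,0,1,0} = 2
G(11) = mex{0,3,2,0} = 1
G(12) = mex{2,1,2,1} = 0
G(13) = mex{1,0,0,1} = 2
G(14) = mex{0,2,3,2} = 1
G(15) = mex{2,1,1,2} = 0
G(16) = mex{1,0,0,0} = 2
G(17) = mex{0,2,2,3} = 1
G(18) = mex{2,1,1,1} = 0
G(19) = mex{1,0,0,0} = 2
G(20) = mex{0,2,2,2} = 1
G(21) = mex{2,1,1,1} = 0
G(22) = mex{1,0,0,0} = 2
G(23) = mex{0,2,2,2} = 1
G(24) = mex{2,1,1,1} = 0
G(25) = mex{1,0,0,0} = 2
G(26) = mex{0,2,2,2} = 1
G(27) = mex{2,1,1,1} = 0
G(28) = mex{1,0,0,0} = 2
G(29) = mex{0,2,2,2} = 1
G(30) = mex{2,1,1,1} = 0
G(31) = mex{1,0,0,0} = 2
G(32) = mex{0,2,2,2} = 1
G(33) = mex{2,1,1,1} = 0
G(34) = mex{1,0,0,0} = 2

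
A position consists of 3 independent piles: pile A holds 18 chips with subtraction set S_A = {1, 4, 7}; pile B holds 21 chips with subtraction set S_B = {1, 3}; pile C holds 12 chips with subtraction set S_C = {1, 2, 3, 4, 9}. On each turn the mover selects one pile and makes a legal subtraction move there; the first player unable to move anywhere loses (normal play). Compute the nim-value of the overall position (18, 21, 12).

Pile A, S = {1, 4, 7}:
n :  0  1  2  3  4  5  6  7  8  9 10 11 12 13 14 15 16 17 18
G :  0  1  0  1  2  0  1  2  0  1  0  1  2  0  1  2  0  1  0
G_A(18) = 0.
Pile B, S = {1, 3}:
G(0) = 0
G(1) = mex{0} = 1
G(2) = mex{1} = 0
G(3) = mex{0,0} = 1
G(4) = mex{1,1} = 0
G(5) = mex{0,0} = 1
G(6) = mex{1,1} = 0
G(7) = mex{0,0} = 1
G(8) = mex{1,1} = 0
G(9) = mex{0,0} = 1
G(10) = mex{1,1} = 0
G(11) = mex{0,0} = 1
G(12) = mex{1,1} = 0
G(13) = mex{0,0} = 1
G(14) = mex{1,1} = 0
G(15) = mex{0,0} = 1
G(16) = mex{1,1} = 0
G(17) = mex{0,0} = 1
G(18) = mex{1,1} = 0
G(19) = mex{0,0} = 1
G(20) = mex{1,1} = 0
G(21) = mex{0,0} = 1
G_B(21) = 1.
Pile C, S = {1, 2, 3, 4, 9}:
G(0) = 0
G(1) = mex{0} = 1
G(2) = mex{1,0} = 2
G(3) = mex{2,1,0} = 3
G(4) = mex{3,2,1,0} = 4
G(5) = mex{4,3,2,1} = 0
G(6) = mex{0,4,3,2} = 1
G(7) = mex{1,0,4,3} = 2
G(8) = mex{2,1,0,4} = 3
G(9) = mex{3,2,1,0,0} = 4
G(10) = mex{4,3,2,1,1} = 0
G(11) = mex{0,4,3,2,2} = 1
G(12) = mex{1,0,4,3,3} = 2
G_C(12) = 2.
Combined Grundy value = 0 ⊕ 1 ⊕ 2 = 3.

3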